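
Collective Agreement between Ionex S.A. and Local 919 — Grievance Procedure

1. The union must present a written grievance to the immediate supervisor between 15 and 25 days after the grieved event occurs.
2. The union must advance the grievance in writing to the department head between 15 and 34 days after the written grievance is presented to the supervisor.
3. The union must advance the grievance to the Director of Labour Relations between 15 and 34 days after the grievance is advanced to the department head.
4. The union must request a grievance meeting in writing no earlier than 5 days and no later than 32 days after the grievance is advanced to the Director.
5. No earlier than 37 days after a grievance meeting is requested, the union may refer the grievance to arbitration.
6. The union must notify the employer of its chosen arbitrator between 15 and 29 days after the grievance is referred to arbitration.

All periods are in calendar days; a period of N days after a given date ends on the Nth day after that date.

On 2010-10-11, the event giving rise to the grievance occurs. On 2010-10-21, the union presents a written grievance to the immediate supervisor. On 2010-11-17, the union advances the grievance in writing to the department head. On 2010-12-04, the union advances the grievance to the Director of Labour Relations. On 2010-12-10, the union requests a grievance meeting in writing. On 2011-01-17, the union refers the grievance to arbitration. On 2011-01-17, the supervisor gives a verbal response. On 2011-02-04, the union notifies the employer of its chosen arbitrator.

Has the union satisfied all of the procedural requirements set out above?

(1) the permitted window runs from 2010-10-11 + 15 = 2010-10-26 to 2010-10-11 + 25 = 2010-11-05; 2010-10-21 is 5 days too early.
Later steps need not be reached.

No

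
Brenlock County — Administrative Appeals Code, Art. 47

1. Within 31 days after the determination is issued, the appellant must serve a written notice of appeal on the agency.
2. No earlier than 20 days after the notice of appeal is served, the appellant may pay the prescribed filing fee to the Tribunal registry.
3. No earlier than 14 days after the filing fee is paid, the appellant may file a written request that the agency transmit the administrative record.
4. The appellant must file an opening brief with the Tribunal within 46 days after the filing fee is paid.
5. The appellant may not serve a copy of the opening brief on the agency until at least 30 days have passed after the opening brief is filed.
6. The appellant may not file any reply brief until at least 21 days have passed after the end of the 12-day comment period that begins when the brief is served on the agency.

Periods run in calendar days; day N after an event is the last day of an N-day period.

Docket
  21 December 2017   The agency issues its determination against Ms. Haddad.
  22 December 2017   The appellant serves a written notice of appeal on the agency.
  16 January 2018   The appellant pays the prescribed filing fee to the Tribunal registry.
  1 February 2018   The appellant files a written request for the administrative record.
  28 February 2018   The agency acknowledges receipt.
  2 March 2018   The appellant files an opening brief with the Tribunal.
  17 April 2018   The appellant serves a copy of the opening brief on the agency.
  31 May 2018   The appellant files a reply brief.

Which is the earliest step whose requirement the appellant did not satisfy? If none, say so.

Step 1 — counting 31 days from 21 December 2017 (when the determination is issued) gives a deadline of 21 January 2018; done 22 December 2017 — timely.
Step 2 — must wait 20 days from 22 December 2017 (when the notice of appeal is served), so not before 11 January 2018; done 16 January 2018, after the minimum wait.
Step 3 — must wait 14 days from 16 January 2018 (when the filing fee is paid), so not before 30 January 2018; done 1 February 2018, after the minimum wait.
Step 4 — counting 46 days from 16 January 2018 (when the filing fee is paid) gives a deadline of 3 March 2018; done 2 March 2018 — timely.
Step 5 — must wait 30 days from 2 March 2018 (when the opening brief is filed), so not before 1 April 2018; done 17 April 2018 — permitted.
Step 6 — must wait 21 days from 29 April 2018 (end of the 12-day comment period, which began when the brief is served on the agency on 17 April 2018), so not before 20 May 2018; done 31 May 2018, after the minimum wait.

None — every step was satisfied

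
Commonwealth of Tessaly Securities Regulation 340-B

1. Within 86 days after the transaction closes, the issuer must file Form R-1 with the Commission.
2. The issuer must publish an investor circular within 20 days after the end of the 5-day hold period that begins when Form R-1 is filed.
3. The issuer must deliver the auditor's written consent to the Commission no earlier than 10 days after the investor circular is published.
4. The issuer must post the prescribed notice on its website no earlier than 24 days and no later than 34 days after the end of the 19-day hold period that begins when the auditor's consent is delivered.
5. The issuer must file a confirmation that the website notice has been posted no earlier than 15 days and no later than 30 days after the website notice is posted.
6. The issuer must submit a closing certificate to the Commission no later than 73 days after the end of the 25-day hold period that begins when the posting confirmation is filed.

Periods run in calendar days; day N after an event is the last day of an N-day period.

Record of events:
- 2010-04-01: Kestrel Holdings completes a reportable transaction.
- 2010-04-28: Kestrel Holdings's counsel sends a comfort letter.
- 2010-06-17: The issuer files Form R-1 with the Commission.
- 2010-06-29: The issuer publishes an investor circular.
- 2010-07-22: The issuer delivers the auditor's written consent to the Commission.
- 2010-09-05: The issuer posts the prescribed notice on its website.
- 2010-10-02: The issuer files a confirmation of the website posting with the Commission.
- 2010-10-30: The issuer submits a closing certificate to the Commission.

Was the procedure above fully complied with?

(1) due by 2010-04-01 + 86 days = 2010-06-26; done 2010-06-17 — timely.
(2) due by 2010-06-22 + 20 days = 2010-07-12; 2010-06-29 is within that limit.
(3) permitted from 2010-06-29 + 10 days = 2010-07-09 onward; done 2010-07-22, after the minimum wait.
(4) the permitted window runs from 2010-08-10 + 24 = 2010-09-03 to 2010-08-10 + 34 = 2010-09-13; 2010-09-05 falls inside that range.
(5) the permitted window runs from 2010-09-05 + 15 = 2010-09-20 to 2010-09-05 + 30 = 2010-10-05; done 2010-10-02, which is between those dates.
(6) due by 2010-10-27 + 73 days = 2011-01-08; completed 2010-10-30, before the deadline.

Yes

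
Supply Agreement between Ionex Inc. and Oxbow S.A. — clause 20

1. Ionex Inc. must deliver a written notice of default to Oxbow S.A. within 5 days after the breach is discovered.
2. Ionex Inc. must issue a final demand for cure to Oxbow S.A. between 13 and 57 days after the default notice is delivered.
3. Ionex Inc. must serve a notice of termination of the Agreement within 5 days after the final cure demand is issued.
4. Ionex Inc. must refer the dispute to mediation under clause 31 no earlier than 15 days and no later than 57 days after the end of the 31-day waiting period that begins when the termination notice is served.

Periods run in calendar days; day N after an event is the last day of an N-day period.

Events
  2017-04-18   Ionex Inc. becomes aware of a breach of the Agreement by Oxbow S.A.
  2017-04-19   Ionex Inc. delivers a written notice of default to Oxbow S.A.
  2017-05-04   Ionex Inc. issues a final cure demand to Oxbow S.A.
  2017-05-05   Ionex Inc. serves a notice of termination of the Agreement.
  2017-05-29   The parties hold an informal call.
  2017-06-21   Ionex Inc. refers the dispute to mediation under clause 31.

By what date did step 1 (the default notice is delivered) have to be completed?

2017-04-23

Step 1 runs from 2017-04-18, when the breach is discovered. 5 days after 2017-04-18 is 2017-04-23.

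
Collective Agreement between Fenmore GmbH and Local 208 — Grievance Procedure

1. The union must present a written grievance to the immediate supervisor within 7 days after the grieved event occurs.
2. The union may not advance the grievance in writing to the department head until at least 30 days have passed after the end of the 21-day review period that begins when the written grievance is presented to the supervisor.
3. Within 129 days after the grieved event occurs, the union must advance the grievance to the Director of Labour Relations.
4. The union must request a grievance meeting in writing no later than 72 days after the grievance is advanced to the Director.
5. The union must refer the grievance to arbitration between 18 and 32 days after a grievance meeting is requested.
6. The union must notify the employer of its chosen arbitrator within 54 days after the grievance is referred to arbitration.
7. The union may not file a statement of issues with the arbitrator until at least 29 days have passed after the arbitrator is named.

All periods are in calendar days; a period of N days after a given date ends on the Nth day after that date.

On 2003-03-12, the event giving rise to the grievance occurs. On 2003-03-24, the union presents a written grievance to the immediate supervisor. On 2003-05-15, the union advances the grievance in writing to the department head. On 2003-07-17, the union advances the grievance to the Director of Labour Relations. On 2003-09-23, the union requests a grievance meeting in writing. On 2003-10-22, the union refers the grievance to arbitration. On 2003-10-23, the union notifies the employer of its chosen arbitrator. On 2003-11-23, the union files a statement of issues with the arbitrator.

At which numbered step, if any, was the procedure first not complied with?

Step 1

(1) due by 2003-03-12 + 7 days = 2003-03-19; not done until 2003-03-24, 5 days after the deadline.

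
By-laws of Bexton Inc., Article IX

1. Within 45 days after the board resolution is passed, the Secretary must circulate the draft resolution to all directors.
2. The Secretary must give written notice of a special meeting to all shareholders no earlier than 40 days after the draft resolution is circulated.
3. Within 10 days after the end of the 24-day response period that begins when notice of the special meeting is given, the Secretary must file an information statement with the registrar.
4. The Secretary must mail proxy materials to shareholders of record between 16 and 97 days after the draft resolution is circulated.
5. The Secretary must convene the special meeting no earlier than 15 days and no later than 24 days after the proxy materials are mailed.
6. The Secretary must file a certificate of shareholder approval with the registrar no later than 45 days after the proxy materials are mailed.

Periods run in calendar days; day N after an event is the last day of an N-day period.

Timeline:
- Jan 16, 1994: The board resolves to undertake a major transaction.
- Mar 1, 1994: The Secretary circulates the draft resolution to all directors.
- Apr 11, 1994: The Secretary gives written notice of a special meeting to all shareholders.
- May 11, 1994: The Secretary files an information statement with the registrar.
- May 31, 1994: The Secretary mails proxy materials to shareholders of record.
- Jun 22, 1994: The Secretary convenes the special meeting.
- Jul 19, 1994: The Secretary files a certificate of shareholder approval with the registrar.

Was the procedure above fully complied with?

Step 1: 45 days after Jan 16, 1994 (when the board resolution is passed) is Mar 2, 1994; completed Mar 1, 1994, before the deadline.
Step 2: the earliest permitted date is 40 days after Mar 1, 1994 (when the draft resolution is circulated), i.e. Apr 10, 1994; done Apr 11, 1994, after the minimum wait.
Step 3: 10 days after May 5, 1994 (end of the 24-day response period, which began when notice of the special meeting is given on Apr 11, 1994) is May 15, 1994; done May 11, 1994 — timely.
Step 4: the window is 16–97 days after Mar 1, 1994 (when the draft resolution is circulated), so Mar 17, 1994 through Jun 6, 1994; done May 31, 1994 — within the window.
Step 5: the window is 15–24 days after May 31, 1994 (when the proxy materials are mailed), so Jun 15, 1994 through Jun 24, 1994; done Jun 22, 1994 — within the window.
Step 6: 45 days after May 31, 1994 (when the proxy materials are mailed) is Jul 15, 1994; not done until Jul 19, 1994, 4 days after the deadline.

No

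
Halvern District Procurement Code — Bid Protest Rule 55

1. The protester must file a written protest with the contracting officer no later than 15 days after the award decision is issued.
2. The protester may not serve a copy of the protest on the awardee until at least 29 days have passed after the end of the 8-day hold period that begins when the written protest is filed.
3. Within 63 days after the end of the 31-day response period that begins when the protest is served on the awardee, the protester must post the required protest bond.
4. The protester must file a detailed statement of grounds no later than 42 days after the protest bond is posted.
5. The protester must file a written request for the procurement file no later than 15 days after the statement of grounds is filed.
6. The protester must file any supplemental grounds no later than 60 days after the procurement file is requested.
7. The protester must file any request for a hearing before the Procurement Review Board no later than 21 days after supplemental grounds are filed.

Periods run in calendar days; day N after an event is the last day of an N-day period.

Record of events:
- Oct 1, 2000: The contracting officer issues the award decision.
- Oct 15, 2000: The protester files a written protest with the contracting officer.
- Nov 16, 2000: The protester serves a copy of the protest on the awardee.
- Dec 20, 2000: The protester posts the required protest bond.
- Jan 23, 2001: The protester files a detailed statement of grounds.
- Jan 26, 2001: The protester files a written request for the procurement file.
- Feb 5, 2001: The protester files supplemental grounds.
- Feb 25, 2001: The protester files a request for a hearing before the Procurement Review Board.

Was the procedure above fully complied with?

Step 1 — counting 15 days from Oct 1, 2000 (when the award decision is issued) gives a deadline of Oct 16, 2000; completed Oct 15, 2000, before the deadline.
Step 2 — must wait 29 days from Oct 23, 2000 (end of the 8-day hold period, which began when the written protest is filed on Oct 15, 2000), so not before Nov 21, 2000; done Nov 16, 2000 — 5 days too early.
The analysis stops there.

No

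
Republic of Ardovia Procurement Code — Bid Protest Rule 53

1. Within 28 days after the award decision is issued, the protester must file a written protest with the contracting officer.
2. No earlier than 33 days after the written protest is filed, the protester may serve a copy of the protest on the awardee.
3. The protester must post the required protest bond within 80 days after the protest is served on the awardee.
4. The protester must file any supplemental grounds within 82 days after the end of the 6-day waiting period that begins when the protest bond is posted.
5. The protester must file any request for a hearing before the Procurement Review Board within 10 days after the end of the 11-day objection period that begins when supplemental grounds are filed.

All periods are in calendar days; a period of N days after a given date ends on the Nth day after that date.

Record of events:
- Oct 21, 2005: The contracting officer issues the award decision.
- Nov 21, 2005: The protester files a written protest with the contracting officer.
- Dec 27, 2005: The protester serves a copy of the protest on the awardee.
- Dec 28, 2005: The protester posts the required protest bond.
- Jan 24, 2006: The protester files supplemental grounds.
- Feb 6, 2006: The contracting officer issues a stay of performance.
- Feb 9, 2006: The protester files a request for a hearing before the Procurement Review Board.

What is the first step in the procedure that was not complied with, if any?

Step 1

Step 1 — counting 28 days from Oct 21, 2005 (when the award decision is issued) gives a deadline of Nov 18, 2005; done Nov 21, 2005 — 3 days late.
No need to go further; step 1 was not satisfied.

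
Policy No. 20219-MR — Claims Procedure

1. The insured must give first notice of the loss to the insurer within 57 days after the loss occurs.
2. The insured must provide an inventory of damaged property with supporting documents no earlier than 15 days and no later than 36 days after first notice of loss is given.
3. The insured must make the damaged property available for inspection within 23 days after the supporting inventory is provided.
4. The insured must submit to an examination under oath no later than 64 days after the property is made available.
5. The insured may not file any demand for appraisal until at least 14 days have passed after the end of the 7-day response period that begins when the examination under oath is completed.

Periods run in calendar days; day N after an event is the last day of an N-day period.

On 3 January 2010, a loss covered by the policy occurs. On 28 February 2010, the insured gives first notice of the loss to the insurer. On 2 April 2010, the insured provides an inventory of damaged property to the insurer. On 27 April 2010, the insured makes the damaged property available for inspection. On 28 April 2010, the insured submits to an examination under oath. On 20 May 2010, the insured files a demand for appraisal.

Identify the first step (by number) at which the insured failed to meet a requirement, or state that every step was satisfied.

Step 3

(1) due by 3 January 2010 + 57 days = 1 March 2010; done 28 February 2010 — timely.
(2) the permitted window runs from 28 February 2010 + 15 = 15 March 2010 to 28 February 2010 + 36 = 5 April 2010; 2 April 2010 falls inside that range.
(3) due by 2 April 2010 + 23 days = 25 April 2010; 27 April 2010 misses that deadline by 2 days.
That is the first point of non-compliance.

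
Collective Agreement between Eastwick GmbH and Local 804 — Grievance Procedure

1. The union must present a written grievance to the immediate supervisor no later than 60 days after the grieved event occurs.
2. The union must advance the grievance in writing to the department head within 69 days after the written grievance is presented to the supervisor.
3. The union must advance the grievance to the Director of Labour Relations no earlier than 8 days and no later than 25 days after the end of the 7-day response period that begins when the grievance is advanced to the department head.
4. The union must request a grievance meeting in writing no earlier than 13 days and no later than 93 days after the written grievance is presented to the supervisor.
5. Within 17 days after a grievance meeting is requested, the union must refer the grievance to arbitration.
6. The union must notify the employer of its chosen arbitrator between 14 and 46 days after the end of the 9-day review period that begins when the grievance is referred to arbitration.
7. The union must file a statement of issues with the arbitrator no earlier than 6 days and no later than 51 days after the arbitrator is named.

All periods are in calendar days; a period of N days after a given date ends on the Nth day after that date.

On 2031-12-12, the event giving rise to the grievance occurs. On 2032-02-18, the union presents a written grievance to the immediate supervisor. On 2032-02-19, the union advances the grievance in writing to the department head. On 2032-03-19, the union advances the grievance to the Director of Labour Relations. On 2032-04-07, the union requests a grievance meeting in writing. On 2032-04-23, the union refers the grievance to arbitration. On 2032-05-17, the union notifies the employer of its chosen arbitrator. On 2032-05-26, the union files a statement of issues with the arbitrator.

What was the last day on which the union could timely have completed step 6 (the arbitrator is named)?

2032-06-17

The grievance is referred to arbitration on 2032-04-23; the 9-day review period therefore ends 2032-05-02, and step 6 runs from that date. The window is 14–46 days after 2032-05-02; it closes on 2032-06-17.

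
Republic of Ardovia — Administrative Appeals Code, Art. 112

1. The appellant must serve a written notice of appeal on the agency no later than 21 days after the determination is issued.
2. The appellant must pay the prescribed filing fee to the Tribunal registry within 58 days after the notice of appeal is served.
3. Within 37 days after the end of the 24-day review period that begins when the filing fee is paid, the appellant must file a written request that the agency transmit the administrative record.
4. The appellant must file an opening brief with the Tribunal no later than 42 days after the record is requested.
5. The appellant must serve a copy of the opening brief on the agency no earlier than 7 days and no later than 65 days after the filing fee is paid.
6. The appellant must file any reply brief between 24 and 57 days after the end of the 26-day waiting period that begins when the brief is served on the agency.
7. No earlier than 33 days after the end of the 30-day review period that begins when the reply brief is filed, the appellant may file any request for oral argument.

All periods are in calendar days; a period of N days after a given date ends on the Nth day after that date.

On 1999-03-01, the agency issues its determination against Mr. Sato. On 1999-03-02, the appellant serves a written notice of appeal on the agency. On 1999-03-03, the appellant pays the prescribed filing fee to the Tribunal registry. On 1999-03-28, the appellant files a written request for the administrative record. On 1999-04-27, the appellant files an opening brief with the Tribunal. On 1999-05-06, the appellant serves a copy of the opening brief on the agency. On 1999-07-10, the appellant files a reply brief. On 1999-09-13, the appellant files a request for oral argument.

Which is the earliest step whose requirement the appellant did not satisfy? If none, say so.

None — every step was satisfied

(1) due by 1999-03-01 + 21 days = 1999-03-22; 1999-03-02 is within that limit.
(2) due by 1999-03-02 + 58 days = 1999-04-29; completed 1999-03-03, before the deadline.
(3) due by 1999-03-27 + 37 days = 1999-05-03; 1999-03-28 is within that limit.
(4) due by 1999-03-28 + 42 days = 1999-05-09; done 1999-04-27 — timely.
(5) the permitted window runs from 1999-03-03 + 7 = 1999-03-10 to 1999-03-03 + 65 = 1999-05-07; done 1999-05-06 — within the window.
(6) the permitted window runs from 1999-06-01 + 24 = 1999-06-25 to 1999-06-01 + 57 = 1999-07-28; done 1999-07-10 — within the window.
(7) permitted from 1999-08-09 + 33 days = 1999-09-11 onward; 1999-09-13 is on or after that date.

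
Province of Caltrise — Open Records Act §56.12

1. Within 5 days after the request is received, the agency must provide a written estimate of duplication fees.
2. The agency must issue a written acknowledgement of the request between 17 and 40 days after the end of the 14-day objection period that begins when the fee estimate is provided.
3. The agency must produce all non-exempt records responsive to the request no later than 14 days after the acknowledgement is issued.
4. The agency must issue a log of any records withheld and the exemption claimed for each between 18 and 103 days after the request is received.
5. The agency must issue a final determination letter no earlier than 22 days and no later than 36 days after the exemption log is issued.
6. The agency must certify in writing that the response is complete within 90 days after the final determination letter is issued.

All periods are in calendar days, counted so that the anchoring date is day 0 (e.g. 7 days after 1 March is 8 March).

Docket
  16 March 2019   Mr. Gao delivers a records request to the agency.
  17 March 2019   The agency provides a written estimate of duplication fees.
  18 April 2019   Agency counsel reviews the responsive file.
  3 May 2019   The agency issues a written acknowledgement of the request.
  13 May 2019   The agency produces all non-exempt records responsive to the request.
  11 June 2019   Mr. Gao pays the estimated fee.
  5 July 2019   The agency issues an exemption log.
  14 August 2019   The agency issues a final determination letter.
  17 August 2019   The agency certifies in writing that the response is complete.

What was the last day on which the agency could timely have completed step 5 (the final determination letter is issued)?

Step 5 runs from 5 July 2019, when the exemption log is issued. The window is 22–36 days after 5 July 2019; it closes on 10 August 2019.

10 August 2019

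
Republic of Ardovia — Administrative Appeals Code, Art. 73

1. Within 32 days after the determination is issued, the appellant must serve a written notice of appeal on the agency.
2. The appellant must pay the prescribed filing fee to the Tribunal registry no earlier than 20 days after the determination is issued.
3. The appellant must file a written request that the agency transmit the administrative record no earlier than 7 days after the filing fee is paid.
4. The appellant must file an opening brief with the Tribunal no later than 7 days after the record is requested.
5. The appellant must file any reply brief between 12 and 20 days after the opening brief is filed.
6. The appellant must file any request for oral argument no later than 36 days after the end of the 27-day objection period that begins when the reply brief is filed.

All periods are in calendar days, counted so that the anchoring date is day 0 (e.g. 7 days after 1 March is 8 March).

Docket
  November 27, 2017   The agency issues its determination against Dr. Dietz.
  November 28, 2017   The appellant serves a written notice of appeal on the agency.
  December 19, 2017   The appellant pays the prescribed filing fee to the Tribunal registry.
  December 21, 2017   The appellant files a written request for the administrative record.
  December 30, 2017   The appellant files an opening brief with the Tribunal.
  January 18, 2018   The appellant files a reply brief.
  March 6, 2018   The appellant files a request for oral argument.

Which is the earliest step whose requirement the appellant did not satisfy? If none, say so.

Step 1 — counting 32 days from November 27, 2017 (when the determination is issued) gives a deadline of December 29, 2017; November 28, 2017 is within that limit.
Step 2 — must wait 20 days from November 27, 2017 (when the determination is issued), so not before December 17, 2017; December 19, 2017 is on or after that date.
Step 3 — must wait 7 days from December 19, 2017 (when the filing fee is paid), so not before December 26, 2017; acted on December 21, 2017, 5 days prematurely.
The procedure was therefore not followed at step 3.

Step 3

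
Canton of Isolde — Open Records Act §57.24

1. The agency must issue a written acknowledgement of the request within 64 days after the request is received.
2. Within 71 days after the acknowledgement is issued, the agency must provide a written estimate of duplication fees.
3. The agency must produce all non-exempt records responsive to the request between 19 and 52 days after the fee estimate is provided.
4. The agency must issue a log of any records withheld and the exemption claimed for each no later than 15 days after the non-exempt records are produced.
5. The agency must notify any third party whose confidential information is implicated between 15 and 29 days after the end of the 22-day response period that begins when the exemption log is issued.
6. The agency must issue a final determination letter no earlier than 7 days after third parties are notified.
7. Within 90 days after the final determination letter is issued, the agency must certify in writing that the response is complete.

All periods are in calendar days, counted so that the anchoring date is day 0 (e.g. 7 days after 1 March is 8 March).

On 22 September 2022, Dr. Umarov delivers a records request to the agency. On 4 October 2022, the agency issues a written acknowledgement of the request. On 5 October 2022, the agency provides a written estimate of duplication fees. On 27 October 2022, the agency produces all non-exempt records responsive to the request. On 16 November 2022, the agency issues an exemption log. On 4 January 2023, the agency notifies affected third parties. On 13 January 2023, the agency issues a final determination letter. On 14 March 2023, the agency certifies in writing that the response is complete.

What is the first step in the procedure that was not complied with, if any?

(1) due by 22 September 2022 + 64 days = 25 November 2022; 4 October 2022 is within that limit.
(2) due by 4 October 2022 + 71 days = 14 December 2022; completed 5 October 2022, before the deadline.
(3) the permitted window runs from 5 October 2022 + 19 = 24 October 2022 to 5 October 2022 + 52 = 26 November 2022; done 27 October 2022, which is between those dates.
(4) due by 27 October 2022 + 15 days = 11 November 2022; 16 November 2022 misses that deadline by 5 days.

Step 4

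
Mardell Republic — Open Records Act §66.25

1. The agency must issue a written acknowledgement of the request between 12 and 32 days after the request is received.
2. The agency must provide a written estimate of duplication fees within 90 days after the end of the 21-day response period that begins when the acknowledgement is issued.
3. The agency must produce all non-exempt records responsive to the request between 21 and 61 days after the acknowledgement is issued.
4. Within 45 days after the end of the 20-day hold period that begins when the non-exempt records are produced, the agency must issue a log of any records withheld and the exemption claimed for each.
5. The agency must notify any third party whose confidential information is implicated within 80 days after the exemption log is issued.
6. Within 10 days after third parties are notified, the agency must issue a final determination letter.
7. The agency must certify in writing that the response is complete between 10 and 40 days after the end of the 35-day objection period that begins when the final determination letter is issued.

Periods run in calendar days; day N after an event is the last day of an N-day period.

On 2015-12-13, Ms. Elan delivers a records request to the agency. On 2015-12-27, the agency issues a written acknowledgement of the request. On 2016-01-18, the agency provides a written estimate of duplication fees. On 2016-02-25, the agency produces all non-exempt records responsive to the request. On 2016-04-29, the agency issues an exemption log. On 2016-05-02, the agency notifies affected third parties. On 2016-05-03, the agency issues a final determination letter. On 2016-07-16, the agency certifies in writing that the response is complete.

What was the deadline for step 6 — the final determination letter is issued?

2016-05-12

Step 6 runs from 2016-05-02, when third parties are notified. 10 days after 2016-05-02 is 2016-05-12.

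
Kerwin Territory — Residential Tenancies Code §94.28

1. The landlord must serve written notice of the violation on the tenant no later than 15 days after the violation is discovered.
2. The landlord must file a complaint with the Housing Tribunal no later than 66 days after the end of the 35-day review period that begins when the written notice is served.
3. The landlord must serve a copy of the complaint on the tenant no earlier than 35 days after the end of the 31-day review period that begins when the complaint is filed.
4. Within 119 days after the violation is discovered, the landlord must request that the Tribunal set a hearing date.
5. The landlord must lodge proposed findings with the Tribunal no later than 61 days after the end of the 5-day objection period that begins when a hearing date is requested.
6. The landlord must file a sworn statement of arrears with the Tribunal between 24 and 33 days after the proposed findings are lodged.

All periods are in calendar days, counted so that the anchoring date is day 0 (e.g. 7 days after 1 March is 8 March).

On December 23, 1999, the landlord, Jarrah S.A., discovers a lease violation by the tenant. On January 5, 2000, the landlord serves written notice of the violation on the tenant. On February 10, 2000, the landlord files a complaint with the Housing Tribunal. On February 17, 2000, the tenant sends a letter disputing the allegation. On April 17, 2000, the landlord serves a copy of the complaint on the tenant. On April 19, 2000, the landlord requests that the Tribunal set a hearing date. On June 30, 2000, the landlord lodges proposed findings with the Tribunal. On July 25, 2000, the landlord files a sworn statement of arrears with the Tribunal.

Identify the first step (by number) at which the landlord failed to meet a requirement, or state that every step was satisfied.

Step 5

Step 1: 15 days after December 23, 1999 (when the violation is discovered) is January 7, 2000; January 5, 2000 is within that limit.
Step 2: 66 days after February 9, 2000 (end of the 35-day review period, which began when the written notice is served on January 5, 2000) is April 15, 2000; completed February 10, 2000, before the deadline.
Step 3: the earliest permitted date is 35 days after March 12, 2000 (end of the 31-day review period, which began when the complaint is filed on February 10, 2000), i.e. April 16, 2000; done April 17, 2000, after the minimum wait.
Step 4: 119 days after December 23, 1999 (when the violation is discovered) is April 20, 2000; done April 19, 2000 — timely.
Step 5: 61 days after April 24, 2000 (end of the 5-day objection period, which began when a hearing date is requested on April 19, 2000) is June 24, 2000; not done until June 30, 2000, 6 days after the deadline.
No need to go further; step 5 was not satisfied.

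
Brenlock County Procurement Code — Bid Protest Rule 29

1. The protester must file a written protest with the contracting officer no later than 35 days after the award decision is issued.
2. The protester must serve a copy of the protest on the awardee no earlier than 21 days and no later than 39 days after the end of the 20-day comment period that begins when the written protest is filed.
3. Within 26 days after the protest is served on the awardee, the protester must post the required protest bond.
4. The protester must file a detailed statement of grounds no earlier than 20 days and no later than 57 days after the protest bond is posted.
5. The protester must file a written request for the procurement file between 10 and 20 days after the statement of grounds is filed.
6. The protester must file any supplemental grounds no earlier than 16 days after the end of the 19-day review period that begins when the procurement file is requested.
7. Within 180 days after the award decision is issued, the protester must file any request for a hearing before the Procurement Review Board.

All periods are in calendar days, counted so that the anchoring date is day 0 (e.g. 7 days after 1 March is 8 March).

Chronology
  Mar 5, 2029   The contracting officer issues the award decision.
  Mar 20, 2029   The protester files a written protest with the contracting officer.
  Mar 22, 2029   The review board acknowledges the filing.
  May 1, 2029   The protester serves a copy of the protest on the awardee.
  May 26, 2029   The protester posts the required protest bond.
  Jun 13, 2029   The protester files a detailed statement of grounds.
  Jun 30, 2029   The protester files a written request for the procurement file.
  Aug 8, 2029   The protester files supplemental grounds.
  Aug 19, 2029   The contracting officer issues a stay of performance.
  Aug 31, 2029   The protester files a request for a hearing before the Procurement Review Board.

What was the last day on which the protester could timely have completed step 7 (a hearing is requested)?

Sep 1, 2029

Step 7 runs from Mar 5, 2029, when the award decision is issued. 180 days after Mar 5, 2029 is Sep 1, 2029.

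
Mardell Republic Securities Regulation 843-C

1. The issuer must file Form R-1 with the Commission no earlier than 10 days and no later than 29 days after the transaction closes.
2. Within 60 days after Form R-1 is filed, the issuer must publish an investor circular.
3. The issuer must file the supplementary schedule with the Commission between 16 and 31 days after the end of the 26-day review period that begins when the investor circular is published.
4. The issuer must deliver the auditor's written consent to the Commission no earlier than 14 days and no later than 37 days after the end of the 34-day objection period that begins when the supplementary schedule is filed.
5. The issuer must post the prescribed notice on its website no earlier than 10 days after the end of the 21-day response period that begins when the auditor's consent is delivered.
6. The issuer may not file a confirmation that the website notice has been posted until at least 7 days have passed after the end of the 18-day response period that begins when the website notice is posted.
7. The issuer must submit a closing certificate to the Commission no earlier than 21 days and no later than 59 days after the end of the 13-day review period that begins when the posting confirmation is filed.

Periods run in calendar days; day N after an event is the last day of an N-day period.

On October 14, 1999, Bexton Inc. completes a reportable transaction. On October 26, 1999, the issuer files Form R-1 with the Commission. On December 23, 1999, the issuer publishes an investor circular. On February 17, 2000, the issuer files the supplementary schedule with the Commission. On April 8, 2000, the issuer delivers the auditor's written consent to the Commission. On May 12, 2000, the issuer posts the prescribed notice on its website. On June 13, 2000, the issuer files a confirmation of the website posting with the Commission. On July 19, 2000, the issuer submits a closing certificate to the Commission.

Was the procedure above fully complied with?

Yes

Step 1: the window is 10–29 days after October 14, 1999 (when the transaction closes), so October 24, 1999 through November 12, 1999; done October 26, 1999 — within the window.
Step 2: 60 days after October 26, 1999 (when Form R-1 is filed) is December 25, 1999; December 23, 1999 is within that limit.
Step 3: the window is 16–31 days after January 18, 2000 (end of the 26-day review period, which began when the investor circular is published on December 23, 1999), so February 3, 2000 through February 18, 2000; February 17, 2000 falls inside that range.
Step 4: the window is 14–37 days after March 22, 2000 (end of the 34-day objection period, which began when the supplementary schedule is filed on February 17, 2000), so April 5, 2000 through April 28, 2000; done April 8, 2000 — within the window.
Step 5: the earliest permitted date is 10 days after April 29, 2000 (end of the 21-day response period, which began when the auditor's consent is delivered on April 8, 2000), i.e. May 9, 2000; done May 12, 2000 — permitted.
Step 6: the earliest permitted date is 7 days after May 30, 2000 (end of the 18-day response period, which began when the website notice is posted on May 12, 2000), i.e. June 6, 2000; June 13, 2000 is on or after that date.
Step 7: the window is 21–59 days after June 26, 2000 (end of the 13-day review period, which began when the posting confirmation is filed on June 13, 2000), so July 17, 2000 through August 24, 2000; done July 19, 2000 — within the window.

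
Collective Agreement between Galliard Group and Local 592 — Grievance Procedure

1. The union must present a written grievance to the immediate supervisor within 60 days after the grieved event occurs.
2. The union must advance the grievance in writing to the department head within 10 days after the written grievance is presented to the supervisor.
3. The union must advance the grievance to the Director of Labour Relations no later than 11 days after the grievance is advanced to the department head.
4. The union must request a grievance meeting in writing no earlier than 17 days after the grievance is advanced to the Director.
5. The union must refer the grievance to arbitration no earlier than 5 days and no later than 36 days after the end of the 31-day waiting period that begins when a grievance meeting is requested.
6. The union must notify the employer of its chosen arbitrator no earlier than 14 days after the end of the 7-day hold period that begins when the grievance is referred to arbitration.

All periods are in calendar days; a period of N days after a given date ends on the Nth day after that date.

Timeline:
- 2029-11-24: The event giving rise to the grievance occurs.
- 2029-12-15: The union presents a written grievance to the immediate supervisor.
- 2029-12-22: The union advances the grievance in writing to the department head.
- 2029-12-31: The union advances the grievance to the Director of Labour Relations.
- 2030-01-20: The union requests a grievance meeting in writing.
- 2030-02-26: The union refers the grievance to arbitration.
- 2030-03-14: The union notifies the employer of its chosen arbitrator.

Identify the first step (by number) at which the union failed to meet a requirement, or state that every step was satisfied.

Step 1 — counting 60 days from 2029-11-24 (when the grieved event occurs) gives a deadline of 2030-01-23; done 2029-12-15 — timely.
Step 2 — counting 10 days from 2029-12-15 (when the written grievance is presented to the supervisor) gives a deadline of 2029-12-25; 2029-12-22 is within that limit.
Step 3 — counting 11 days from 2029-12-22 (when the grievance is advanced to the department head) gives a deadline of 2030-01-02; completed 2029-12-31, before the deadline.
Step 4 — must wait 17 days from 2029-12-31 (when the grievance is advanced to the Director), so not before 2030-01-17; 2030-01-20 is on or after that date.
Step 5 — 5 and 36 days from 2030-02-20 (end of the 31-day waiting period, which began when a grievance meeting is requested on 2030-01-20) are 2030-02-25 and 2030-03-28 respectively; 2030-02-26 falls inside that range.
Step 6 — must wait 14 days from 2030-03-05 (end of the 7-day hold period, which began when the grievance is referred to arbitration on 2030-02-26), so not before 2030-03-19; acted on 2030-03-14, 5 days prematurely.
The analysis stops there.

Step 6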